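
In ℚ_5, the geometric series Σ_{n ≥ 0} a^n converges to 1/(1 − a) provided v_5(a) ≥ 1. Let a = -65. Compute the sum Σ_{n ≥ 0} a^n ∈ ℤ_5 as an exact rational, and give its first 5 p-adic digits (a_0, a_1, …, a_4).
Σ a^n = 1/(1 − a) = 1/66;  first 5 digits = (1, 2, 1, 1, 3)

v_5(a) = 1 ≥ 1, so the series converges in ℤ_5 to 1/(1 − a) = 1/(1 − (-65)) = 1/66. Expand this rational in ℤ_5: compute digits iteratively via d_i = x_i mod 5, x_{i+1} = (x_i − d_i)/5. The first 5 digits are (1, 2, 1, 1, 3).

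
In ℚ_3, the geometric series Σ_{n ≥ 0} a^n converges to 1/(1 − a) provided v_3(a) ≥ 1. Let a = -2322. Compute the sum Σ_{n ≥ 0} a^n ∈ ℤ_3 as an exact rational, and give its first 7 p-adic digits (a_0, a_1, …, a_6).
Σ a^n = 1/(1 − a) = 1/2323;  first 7 digits = (1, 0, 0, 1, 1, 2, 0)

v_3(a) = 3 ≥ 1, so the series converges in ℤ_3 to 1/(1 − a) = 1/(1 − (-2322)) = 1/2323. Expand this rational in ℤ_3: compute digits iteratively via d_i = x_i mod 3, x_{i+1} = (x_i − d_i)/3. The first 7 digits are (1, 0, 0, 1, 1, 2, 0).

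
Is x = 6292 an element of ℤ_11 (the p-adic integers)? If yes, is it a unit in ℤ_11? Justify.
x ∈ ℤ_11 but not a unit; v_11(x) = 2 > 0

ℤ_11 = {x ∈ ℚ_11 : v_11(x) ≥ 0} and ℤ_11^× = {x ∈ ℤ_11 : v_11(x) = 0}. Here v_11(6292) = v_11(num) − v_11(den) = 2; compare against these criteria.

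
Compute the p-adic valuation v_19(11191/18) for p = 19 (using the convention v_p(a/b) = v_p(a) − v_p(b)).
v_19(11191/18) = 2

Factor powers of 19 from the numerator and denominator of the reduced fraction: 11191 = 19^2 · 31 and 18 = 19^0 · 18. Apply v_p(a/b) = v_p(a) − v_p(b): v_19(11191/18) = 2 − 0 = 2.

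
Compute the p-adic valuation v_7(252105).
v_7(252105) = 5

v_7(n) is the largest exponent k such that 7^k divides n. Factor out: 252105 = 7^5 · 15. (Sign doesn't affect v_p.) So v_7(252105) = 5.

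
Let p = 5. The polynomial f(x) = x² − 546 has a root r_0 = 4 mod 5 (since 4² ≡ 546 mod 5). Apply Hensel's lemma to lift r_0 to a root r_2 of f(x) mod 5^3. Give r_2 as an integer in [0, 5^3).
r_2 = 89 (mod 125)

Hensel's recurrence: r_{i+1} = r_i − f(r_i)·(f′(r_i))^{-1} mod 5^{i+2}, with f′(x) = 2x. Iterate:
  r_0 = 4 (mod 5)
  r_1 = 14 (mod 25)
  r_2 = 89 (mod 125)
Final: r_2 = 89, and one checks f(r_2) ≡ 0 mod 5^3.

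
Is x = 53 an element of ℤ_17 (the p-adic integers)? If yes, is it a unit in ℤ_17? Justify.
x ∈ ℤ_17^× (unit); v_17(x) = 0

ℤ_17 = {x ∈ ℚ_17 : v_17(x) ≥ 0} and ℤ_17^× = {x ∈ ℤ_17 : v_17(x) = 0}. Here v_17(53) = v_17(num) − v_17(den) = 0; compare against these criteria.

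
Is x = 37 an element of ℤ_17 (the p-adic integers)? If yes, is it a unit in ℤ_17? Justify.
x ∈ ℤ_17^× (unit); v_17(x) = 0

ℤ_17 = {x ∈ ℚ_17 : v_17(x) ≥ 0} and ℤ_17^× = {x ∈ ℤ_17 : v_17(x) = 0}. Here v_17(37) = v_17(num) − v_17(den) = 0; compare against these criteria.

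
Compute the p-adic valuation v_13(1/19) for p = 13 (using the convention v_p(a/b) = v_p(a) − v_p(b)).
v_13(1/19) = 0

Factor powers of 13 from the numerator and denominator of the reduced fraction: 1 = 13^0 · 1 and 19 = 13^0 · 19. Apply v_p(a/b) = v_p(a) − v_p(b): v_13(1/19) = 0 − 0 = 0.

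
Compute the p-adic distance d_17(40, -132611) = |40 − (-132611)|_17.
d_17(40, -132611) = 1/4913

Step 1 — x − y = 40 − (-132611) = 132651. Step 2 — v_17(132651) = 3 (factor: 132651 = (17^3 · 27); the sign does not affect v_p). Step 3 — |x − y|_17 = 17^{-3} = 1/4913.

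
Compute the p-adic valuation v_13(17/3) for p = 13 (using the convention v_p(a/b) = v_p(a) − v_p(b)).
v_13(17/3) = 0

Factor powers of 13 from the numerator and denominator of the reduced fraction: 17 = 13^0 · 17 and 3 = 13^0 · 3. Apply v_p(a/b) = v_p(a) − v_p(b): v_13(17/3) = 0 − 0 = 0.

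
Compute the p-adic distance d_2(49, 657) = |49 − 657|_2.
d_2(49, 657) = 1/32

Step 1 — x − y = 49 − 657 = -608. Step 2 — v_2(-608) = 5 (factor: -608 = −(2^5 · 19); the sign does not affect v_p). Step 3 — |x − y|_2 = 2^{-5} = 1/32.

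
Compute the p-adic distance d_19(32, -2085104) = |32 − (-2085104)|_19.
d_19(32, -2085104) = 1/130321

Step 1 — x − y = 32 − (-2085104) = 2085136. Step 2 — v_19(2085136) = 4 (factor: 2085136 = (19^4 · 16); the sign does not affect v_p). Step 3 — |x − y|_19 = 19^{-4} = 1/130321.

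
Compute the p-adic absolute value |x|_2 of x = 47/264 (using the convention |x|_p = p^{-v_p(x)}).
|47/264|_2 = 8

Step 1 — compute v_2(x) by factoring powers of 2 out of the numerator and denominator: v_2(47/264) = -3. Step 2 — apply |x|_p = p^{-v_p(x)} = 2^{3} = 8.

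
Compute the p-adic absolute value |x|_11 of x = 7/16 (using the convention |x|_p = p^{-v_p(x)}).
|7/16|_11 = 1

Step 1 — compute v_11(x) by factoring powers of 11 out of the numerator and denominator: v_11(7/16) = 0. Step 2 — apply |x|_p = p^{-v_p(x)} = 11^{0} = 1.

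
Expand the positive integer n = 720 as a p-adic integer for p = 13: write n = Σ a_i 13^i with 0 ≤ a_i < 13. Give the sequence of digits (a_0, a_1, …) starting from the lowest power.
(a_0, a_1, …) = (5, 3, 4)

Repeated division by 13 gives the digits low-to-high: 720 = 5 + 3·13^1 + 4·13^2. Digit sequence: (5, 3, 4).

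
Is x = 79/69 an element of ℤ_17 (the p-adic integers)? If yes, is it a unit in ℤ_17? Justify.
x ∈ ℤ_17^× (unit); v_17(x) = 0

ℤ_17 = {x ∈ ℚ_17 : v_17(x) ≥ 0} and ℤ_17^× = {x ∈ ℤ_17 : v_17(x) = 0}. Here v_17(79/69) = v_17(num) − v_17(den) = 0; compare against these criteria.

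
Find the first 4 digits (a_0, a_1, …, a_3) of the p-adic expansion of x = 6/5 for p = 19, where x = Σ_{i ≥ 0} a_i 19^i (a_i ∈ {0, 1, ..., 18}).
(a_0, …, a_3) = (5, 15, 3, 15)

v_19(6/5) = 0 (numerator and denominator both coprime to 19), so x ∈ ℤ_19^×. Compute digits iteratively via a_i = x_i mod 19, x_{i+1} = (x_i − a_i)/19, with x_0 = x:
  x_0 = 6/5;  a_0 = 5;  x_1 = (x_0 − 5)/19 = -1/5
  x_1 = -1/5;  a_1 = 15;  x_2 = (x_1 − 15)/19 = -4/5
  x_2 = -4/5;  a_2 = 3;  x_3 = (x_2 − 3)/19 = -1/5
  x_3 = -1/5;  a_3 = 15;  x_4 = (x_3 − 15)/19 = -4/5
Digits: (5, 15, 3, 15).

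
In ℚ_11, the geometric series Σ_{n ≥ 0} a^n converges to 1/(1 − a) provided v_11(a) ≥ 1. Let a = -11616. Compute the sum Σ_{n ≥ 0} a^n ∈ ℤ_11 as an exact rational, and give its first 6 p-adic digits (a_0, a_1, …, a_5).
Σ a^n = 1/(1 − a) = 1/11617;  first 6 digits = (1, 0, 3, 2, 8, 1)

v_11(a) = 2 ≥ 1, so the series converges in ℤ_11 to 1/(1 − a) = 1/(1 − (-11616)) = 1/11617. Expand this rational in ℤ_11: compute digits iteratively via d_i = x_i mod 11, x_{i+1} = (x_i − d_i)/11. The first 6 digits are (1, 0, 3, 2, 8, 1).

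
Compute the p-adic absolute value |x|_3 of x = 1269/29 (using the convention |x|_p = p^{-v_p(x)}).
|1269/29|_3 = 1/27

Step 1 — compute v_3(x) by factoring powers of 3 out of the numerator and denominator: v_3(1269/29) = 3. Step 2 — apply |x|_p = p^{-v_p(x)} = 3^{-3} = 1/27.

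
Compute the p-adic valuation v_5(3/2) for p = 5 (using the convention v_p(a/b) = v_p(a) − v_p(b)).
v_5(3/2) = 0

Factor powers of 5 from the numerator and denominator of the reduced fraction: 3 = 5^0 · 3 and 2 = 5^0 · 2. Apply v_p(a/b) = v_p(a) − v_p(b): v_5(3/2) = 0 − 0 = 0.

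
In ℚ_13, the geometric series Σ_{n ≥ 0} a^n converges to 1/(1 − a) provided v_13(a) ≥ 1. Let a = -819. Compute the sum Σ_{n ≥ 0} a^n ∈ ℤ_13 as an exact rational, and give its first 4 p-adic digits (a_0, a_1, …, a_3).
Σ a^n = 1/(1 − a) = 1/820;  first 4 digits = (1, 2, 12, 0)

v_13(a) = 1 ≥ 1, so the series converges in ℤ_13 to 1/(1 − a) = 1/(1 − (-819)) = 1/820. Expand this rational in ℤ_13: compute digits iteratively via d_i = x_i mod 13, x_{i+1} = (x_i − d_i)/13. The first 4 digits are (1, 2, 12, 0).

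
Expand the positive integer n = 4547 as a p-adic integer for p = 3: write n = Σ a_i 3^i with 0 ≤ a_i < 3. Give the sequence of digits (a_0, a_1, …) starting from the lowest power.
(a_0, a_1, …) = (2, 0, 1, 0, 2, 0, 0, 2)

Repeated division by 3 gives the digits low-to-high: 4547 = 2 + 1·3^2 + 2·3^4 + 2·3^7. Digit sequence: (2, 0, 1, 0, 2, 0, 0, 2).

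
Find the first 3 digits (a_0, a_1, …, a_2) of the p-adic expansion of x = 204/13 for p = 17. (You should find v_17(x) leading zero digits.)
(a_0, …, a_2) = (0, 14, 11)

v_17(204/13) = 1, so a_0 = ... = a_0 = 0. Factor out: x = 17^1 · u with u = 12/13 a unit in ℤ_17. Expand u iteratively via a_{v+i} = u_i mod 17, u_{i+1} = (u_i − a_{v+i})/17:
  u_0 = 12/13;  a_1 = 14;  u_1 = (u_0 − 14)/17 = -10/13
  u_1 = -10/13;  a_2 = 11;  u_2 = (u_1 − 11)/17 = -9/13
Digits: (0, 14, 11).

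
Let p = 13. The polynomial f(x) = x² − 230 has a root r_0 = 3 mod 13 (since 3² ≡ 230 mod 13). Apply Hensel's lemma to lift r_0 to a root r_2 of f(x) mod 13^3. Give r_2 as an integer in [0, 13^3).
r_2 = 68 (mod 2197)

Hensel's recurrence: r_{i+1} = r_i − f(r_i)·(f′(r_i))^{-1} mod 13^{i+2}, with f′(x) = 2x. Iterate:
  r_0 = 3 (mod 13)
  r_1 = 68 (mod 169)
  r_2 = 68 (mod 2197)
Final: r_2 = 68, and one checks f(r_2) ≡ 0 mod 13^3.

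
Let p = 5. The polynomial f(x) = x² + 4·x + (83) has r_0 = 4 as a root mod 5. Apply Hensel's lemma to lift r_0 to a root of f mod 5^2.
r_1 = 9 (mod 25)

Hensel: r_{i+1} = r_i − f(r_i)·(f′(r_i))^{-1} mod 5^{i+2}, f′(x) = 2x + 4. Iterate:
  r_0 = 4 (mod 5)
  r_1 = 9 (mod 25)
Final: r = 9 satisfies f(r) ≡ 0 mod 5^2.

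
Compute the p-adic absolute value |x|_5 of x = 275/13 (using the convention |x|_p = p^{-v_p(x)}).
|275/13|_5 = 1/25

Step 1 — compute v_5(x) by factoring powers of 5 out of the numerator and denominator: v_5(275/13) = 2. Step 2 — apply |x|_p = p^{-v_p(x)} = 5^{-2} = 1/25.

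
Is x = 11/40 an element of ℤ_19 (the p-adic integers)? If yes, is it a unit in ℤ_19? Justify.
x ∈ ℤ_19^× (unit); v_19(x) = 0

ℤ_19 = {x ∈ ℚ_19 : v_19(x) ≥ 0} and ℤ_19^× = {x ∈ ℤ_19 : v_19(x) = 0}. Here v_19(11/40) = v_19(num) − v_19(den) = 0; compare against these criteria.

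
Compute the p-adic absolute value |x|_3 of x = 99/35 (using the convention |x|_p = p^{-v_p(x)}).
|99/35|_3 = 1/9

Step 1 — compute v_3(x) by factoring powers of 3 out of the numerator and denominator: v_3(99/35) = 2. Step 2 — apply |x|_p = p^{-v_p(x)} = 3^{-2} = 1/9.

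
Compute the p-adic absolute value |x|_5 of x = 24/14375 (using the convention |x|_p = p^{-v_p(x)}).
|24/14375|_5 = 625

Step 1 — compute v_5(x) by factoring powers of 5 out of the numerator and denominator: v_5(24/14375) = -4. Step 2 — apply |x|_p = p^{-v_p(x)} = 5^{4} = 625.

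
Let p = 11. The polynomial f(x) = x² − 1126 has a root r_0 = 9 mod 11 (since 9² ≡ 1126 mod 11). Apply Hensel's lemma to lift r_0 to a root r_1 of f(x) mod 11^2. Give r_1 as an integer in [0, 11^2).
r_1 = 20 (mod 121)

Hensel's recurrence: r_{i+1} = r_i − f(r_i)·(f′(r_i))^{-1} mod 11^{i+2}, with f′(x) = 2x. Iterate:
  r_0 = 9 (mod 11)
  r_1 = 20 (mod 121)
Final: r_1 = 20, and one checks f(r_1) ≡ 0 mod 11^2.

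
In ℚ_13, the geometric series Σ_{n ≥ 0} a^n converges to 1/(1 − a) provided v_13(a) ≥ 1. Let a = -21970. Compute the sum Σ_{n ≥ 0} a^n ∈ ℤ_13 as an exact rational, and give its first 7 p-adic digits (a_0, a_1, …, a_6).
Σ a^n = 1/(1 − a) = 1/21971;  first 7 digits = (1, 0, 0, 3, 12, 12, 8)

v_13(a) = 3 ≥ 1, so the series converges in ℤ_13 to 1/(1 − a) = 1/(1 − (-21970)) = 1/21971. Expand this rational in ℤ_13: compute digits iteratively via d_i = x_i mod 13, x_{i+1} = (x_i − d_i)/13. The first 7 digits are (1, 0, 0, 3, 12, 12, 8).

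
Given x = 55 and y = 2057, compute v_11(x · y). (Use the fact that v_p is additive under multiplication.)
v_11(113135) = 3

v_p(x) = 1 (factor: 55 = 11^1 · 5); v_p(y) = 2 (factor: 2057 = 11^2 · 17). Additivity: v_p(xy) = v_p(x) + v_p(y) = 1 + 2 = 3. (Direct check: xy = 113135 = 11^3 · (85).)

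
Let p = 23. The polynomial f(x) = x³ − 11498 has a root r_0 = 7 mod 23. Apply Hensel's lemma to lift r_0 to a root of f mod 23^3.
r_2 = 306 (mod 12167)

Hensel: r_{i+1} = r_i − f(r_i)/f′(r_i) mod 23^{i+2}, where f′(x) = 3x². Iterate:
  r_0 = 7 (mod 23)
  r_1 = 306 (mod 529)
  r_2 = 306 (mod 12167)
Final: r = 306 with f(r) ≡ 0 mod 23^3.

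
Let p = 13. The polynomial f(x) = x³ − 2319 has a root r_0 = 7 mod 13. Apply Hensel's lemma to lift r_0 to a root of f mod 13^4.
r_3 = 5571 (mod 28561)

Hensel: r_{i+1} = r_i − f(r_i)/f′(r_i) mod 13^{i+2}, where f′(x) = 3x². Iterate:
  r_0 = 7 (mod 13)
  r_1 = 163 (mod 169)
  r_2 = 1177 (mod 2197)
  r_3 = 5571 (mod 28561)
Final: r = 5571 with f(r) ≡ 0 mod 13^4.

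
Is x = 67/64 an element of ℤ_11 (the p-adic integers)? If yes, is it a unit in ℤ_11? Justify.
x ∈ ℤ_11^× (unit); v_11(x) = 0

ℤ_11 = {x ∈ ℚ_11 : v_11(x) ≥ 0} and ℤ_11^× = {x ∈ ℤ_11 : v_11(x) = 0}. Here v_11(67/64) = v_11(num) − v_11(den) = 0; compare against these criteria.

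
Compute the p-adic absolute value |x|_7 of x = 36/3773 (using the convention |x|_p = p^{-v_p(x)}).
|36/3773|_7 = 343

Step 1 — compute v_7(x) by factoring powers of 7 out of the numerator and denominator: v_7(36/3773) = -3. Step 2 — apply |x|_p = p^{-v_p(x)} = 7^{3} = 343.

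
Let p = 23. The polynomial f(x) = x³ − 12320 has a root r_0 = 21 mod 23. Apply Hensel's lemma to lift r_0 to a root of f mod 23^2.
r_1 = 320 (mod 529)

Hensel: r_{i+1} = r_i − f(r_i)/f′(r_i) mod 23^{i+2}, where f′(x) = 3x². Iterate:
  r_0 = 21 (mod 23)
  r_1 = 320 (mod 529)
Final: r = 320 with f(r) ≡ 0 mod 23^2.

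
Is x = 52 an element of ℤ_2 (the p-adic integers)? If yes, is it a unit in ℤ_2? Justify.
x ∈ ℤ_2 but not a unit; v_2(x) = 2 > 0

ℤ_2 = {x ∈ ℚ_2 : v_2(x) ≥ 0} and ℤ_2^× = {x ∈ ℤ_2 : v_2(x) = 0}. Here v_2(52) = v_2(num) − v_2(den) = 2; compare against these criteria.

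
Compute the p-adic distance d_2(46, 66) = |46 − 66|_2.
d_2(46, 66) = 1/4

Step 1 — x − y = 46 − 66 = -20. Step 2 — v_2(-20) = 2 (factor: -20 = −(2^2 · 5); the sign does not affect v_p). Step 3 — |x − y|_2 = 2^{-2} = 1/4.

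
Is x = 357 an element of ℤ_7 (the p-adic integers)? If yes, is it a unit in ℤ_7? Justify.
x ∈ ℤ_7 but not a unit; v_7(x) = 1 > 0

ℤ_7 = {x ∈ ℚ_7 : v_7(x) ≥ 0} and ℤ_7^× = {x ∈ ℤ_7 : v_7(x) = 0}. Here v_7(357) = v_7(num) − v_7(den) = 1; compare against these criteria.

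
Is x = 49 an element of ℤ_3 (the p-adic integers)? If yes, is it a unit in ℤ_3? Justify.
x ∈ ℤ_3^× (unit); v_3(x) = 0

ℤ_3 = {x ∈ ℚ_3 : v_3(x) ≥ 0} and ℤ_3^× = {x ∈ ℤ_3 : v_3(x) = 0}. Here v_3(49) = v_3(num) − v_3(den) = 0; compare against these criteria.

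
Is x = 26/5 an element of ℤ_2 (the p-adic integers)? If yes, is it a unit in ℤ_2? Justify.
x ∈ ℤ_2 but not a unit; v_2(x) = 1 > 0

ℤ_2 = {x ∈ ℚ_2 : v_2(x) ≥ 0} and ℤ_2^× = {x ∈ ℤ_2 : v_2(x) = 0}. Here v_2(26/5) = v_2(num) − v_2(den) = 1; compare against these criteria.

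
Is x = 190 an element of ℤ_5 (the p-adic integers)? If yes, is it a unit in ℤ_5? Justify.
x ∈ ℤ_5 but not a unit; v_5(x) = 1 > 0

ℤ_5 = {x ∈ ℚ_5 : v_5(x) ≥ 0} and ℤ_5^× = {x ∈ ℤ_5 : v_5(x) = 0}. Here v_5(190) = v_5(num) − v_5(den) = 1; compare against these criteria.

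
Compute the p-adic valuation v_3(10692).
v_3(10692) = 5

v_3(n) is the largest exponent k such that 3^k divides n. Factor out: 10692 = 3^5 · 44. (Sign doesn't affect v_p.) So v_3(10692) = 5.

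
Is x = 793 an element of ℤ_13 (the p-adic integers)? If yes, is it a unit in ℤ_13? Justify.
x ∈ ℤ_13 but not a unit; v_13(x) = 1 > 0

ℤ_13 = {x ∈ ℚ_13 : v_13(x) ≥ 0} and ℤ_13^× = {x ∈ ℤ_13 : v_13(x) = 0}. Here v_13(793) = v_13(num) − v_13(den) = 1; compare against these criteria.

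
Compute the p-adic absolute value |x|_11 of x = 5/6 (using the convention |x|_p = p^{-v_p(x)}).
|5/6|_11 = 1

Step 1 — compute v_11(x) by factoring powers of 11 out of the numerator and denominator: v_11(5/6) = 0. Step 2 — apply |x|_p = p^{-v_p(x)} = 11^{0} = 1.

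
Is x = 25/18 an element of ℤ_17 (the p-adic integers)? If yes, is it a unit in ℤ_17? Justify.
x ∈ ℤ_17^× (unit); v_17(x) = 0

ℤ_17 = {x ∈ ℚ_17 : v_17(x) ≥ 0} and ℤ_17^× = {x ∈ ℤ_17 : v_17(x) = 0}. Here v_17(25/18) = v_17(num) − v_17(den) = 0; compare against these criteria.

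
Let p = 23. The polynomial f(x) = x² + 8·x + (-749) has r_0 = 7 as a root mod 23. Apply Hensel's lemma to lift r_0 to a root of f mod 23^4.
r_3 = 168114 (mod 279841)

Hensel: r_{i+1} = r_i − f(r_i)·(f′(r_i))^{-1} mod 23^{i+2}, f′(x) = 2x + 8. Iterate:
  r_0 = 7 (mod 23)
  r_1 = 421 (mod 529)
  r_2 = 9943 (mod 12167)
  r_3 = 168114 (mod 279841)
Final: r = 168114 satisfies f(r) ≡ 0 mod 23^4.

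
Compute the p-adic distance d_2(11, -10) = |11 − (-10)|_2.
d_2(11, -10) = 1

Step 1 — x − y = 11 − (-10) = 21. Step 2 — v_2(21) = 0 (factor: 21 = (2^0 · 21); the sign does not affect v_p). Step 3 — |x − y|_2 = 2^{0} = 1.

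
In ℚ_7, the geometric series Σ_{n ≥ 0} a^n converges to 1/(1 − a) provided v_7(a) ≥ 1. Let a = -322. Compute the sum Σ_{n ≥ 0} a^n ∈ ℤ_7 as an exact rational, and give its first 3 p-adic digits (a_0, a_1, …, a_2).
Σ a^n = 1/(1 − a) = 1/323;  first 3 digits = (1, 3, 2)

v_7(a) = 1 ≥ 1, so the series converges in ℤ_7 to 1/(1 − a) = 1/(1 − (-322)) = 1/323. Expand this rational in ℤ_7: compute digits iteratively via d_i = x_i mod 7, x_{i+1} = (x_i − d_i)/7. The first 3 digits are (1, 3, 2).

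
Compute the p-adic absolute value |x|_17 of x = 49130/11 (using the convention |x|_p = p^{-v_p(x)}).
|49130/11|_17 = 1/4913

Step 1 — compute v_17(x) by factoring powers of 17 out of the numerator and denominator: v_17(49130/11) = 3. Step 2 — apply |x|_p = p^{-v_p(x)} = 17^{-3} = 1/4913.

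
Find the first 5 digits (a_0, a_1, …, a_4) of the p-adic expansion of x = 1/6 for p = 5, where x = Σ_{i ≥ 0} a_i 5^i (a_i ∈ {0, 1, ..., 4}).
(a_0, …, a_4) = (1, 4, 0, 4, 0)

v_5(1/6) = 0 (numerator and denominator both coprime to 5), so x ∈ ℤ_5^×. Compute digits iteratively via a_i = x_i mod 5, x_{i+1} = (x_i − a_i)/5, with x_0 = x:
  x_0 = 1/6;  a_0 = 1;  x_1 = (x_0 − 1)/5 = -1/6
  x_1 = -1/6;  a_1 = 4;  x_2 = (x_1 − 4)/5 = -5/6
  x_2 = -5/6;  a_2 = 0;  x_3 = (x_2 − 0)/5 = -1/6
  x_3 = -1/6;  a_3 = 4;  x_4 = (x_3 − 4)/5 = -5/6
  x_4 = -5/6;  a_4 = 0;  x_5 = (x_4 − 0)/5 = -1/6
Digits: (1, 4, 0, 4, 0).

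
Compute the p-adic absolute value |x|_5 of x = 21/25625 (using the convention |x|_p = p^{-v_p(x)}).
|21/25625|_5 = 625

Step 1 — compute v_5(x) by factoring powers of 5 out of the numerator and denominator: v_5(21/25625) = -4. Step 2 — apply |x|_p = p^{-v_p(x)} = 5^{4} = 625.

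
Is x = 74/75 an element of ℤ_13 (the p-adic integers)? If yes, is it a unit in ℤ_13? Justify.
x ∈ ℤ_13^× (unit); v_13(x) = 0

ℤ_13 = {x ∈ ℚ_13 : v_13(x) ≥ 0} and ℤ_13^× = {x ∈ ℤ_13 : v_13(x) = 0}. Here v_13(74/75) = v_13(num) − v_13(den) = 0; compare against these criteria.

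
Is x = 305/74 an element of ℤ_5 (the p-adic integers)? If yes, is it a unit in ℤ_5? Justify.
x ∈ ℤ_5 but not a unit; v_5(x) = 1 > 0

ℤ_5 = {x ∈ ℚ_5 : v_5(x) ≥ 0} and ℤ_5^× = {x ∈ ℤ_5 : v_5(x) = 0}. Here v_5(305/74) = v_5(num) − v_5(den) = 1; compare against these criteria.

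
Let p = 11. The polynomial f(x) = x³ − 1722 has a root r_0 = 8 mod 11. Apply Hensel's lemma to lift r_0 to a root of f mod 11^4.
r_3 = 2912 (mod 14641)

Hensel: r_{i+1} = r_i − f(r_i)/f′(r_i) mod 11^{i+2}, where f′(x) = 3x². Iterate:
  r_0 = 8 (mod 11)
  r_1 = 8 (mod 121)
  r_2 = 250 (mod 1331)
  r_3 = 2912 (mod 14641)
Final: r = 2912 with f(r) ≡ 0 mod 11^4.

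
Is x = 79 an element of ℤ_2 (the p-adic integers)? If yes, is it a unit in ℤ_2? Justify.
x ∈ ℤ_2^× (unit); v_2(x) = 0

ℤ_2 = {x ∈ ℚ_2 : v_2(x) ≥ 0} and ℤ_2^× = {x ∈ ℤ_2 : v_2(x) = 0}. Here v_2(79) = v_2(num) − v_2(den) = 0; compare against these criteria.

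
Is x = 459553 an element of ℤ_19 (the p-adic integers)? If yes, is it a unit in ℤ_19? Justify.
x ∈ ℤ_19 but not a unit; v_19(x) = 3 > 0

ℤ_19 = {x ∈ ℚ_19 : v_19(x) ≥ 0} and ℤ_19^× = {x ∈ ℤ_19 : v_19(x) = 0}. Here v_19(459553) = v_19(num) − v_19(den) = 3; compare against these criteria.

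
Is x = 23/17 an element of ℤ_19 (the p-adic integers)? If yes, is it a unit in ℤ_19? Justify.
x ∈ ℤ_19^× (unit); v_19(x) = 0

ℤ_19 = {x ∈ ℚ_19 : v_19(x) ≥ 0} and ℤ_19^× = {x ∈ ℤ_19 : v_19(x) = 0}. Here v_19(23/17) = v_19(num) − v_19(den) = 0; compare against these criteria.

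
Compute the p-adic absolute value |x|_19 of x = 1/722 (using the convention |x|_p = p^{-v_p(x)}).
|1/722|_19 = 361

Step 1 — compute v_19(x) by factoring powers of 19 out of the numerator and denominator: v_19(1/722) = -2. Step 2 — apply |x|_p = p^{-v_p(x)} = 19^{2} = 361.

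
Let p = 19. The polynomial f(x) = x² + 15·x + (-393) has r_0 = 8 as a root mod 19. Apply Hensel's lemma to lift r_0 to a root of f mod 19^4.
r_3 = 112507 (mod 130321)

Hensel: r_{i+1} = r_i − f(r_i)·(f′(r_i))^{-1} mod 19^{i+2}, f′(x) = 2x + 15. Iterate:
  r_0 = 8 (mod 19)
  r_1 = 236 (mod 361)
  r_2 = 2763 (mod 6859)
  r_3 = 112507 (mod 130321)
Final: r = 112507 satisfies f(r) ≡ 0 mod 19^4.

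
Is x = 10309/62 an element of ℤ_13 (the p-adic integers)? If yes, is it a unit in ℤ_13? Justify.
x ∈ ℤ_13 but not a unit; v_13(x) = 2 > 0

ℤ_13 = {x ∈ ℚ_13 : v_13(x) ≥ 0} and ℤ_13^× = {x ∈ ℤ_13 : v_13(x) = 0}. Here v_13(10309/62) = v_13(num) − v_13(den) = 2; compare against these criteria.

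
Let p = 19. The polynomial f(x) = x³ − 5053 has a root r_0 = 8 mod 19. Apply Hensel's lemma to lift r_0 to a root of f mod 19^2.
r_1 = 293 (mod 361)

Hensel: r_{i+1} = r_i − f(r_i)/f′(r_i) mod 19^{i+2}, where f′(x) = 3x². Iterate:
  r_0 = 8 (mod 19)
  r_1 = 293 (mod 361)
Final: r = 293 with f(r) ≡ 0 mod 19^2.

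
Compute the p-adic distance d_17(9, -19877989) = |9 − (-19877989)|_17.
d_17(9, -19877989) = 1/1419857

Step 1 — x − y = 9 − (-19877989) = 19877998. Step 2 — v_17(19877998) = 5 (factor: 19877998 = (17^5 · 14); the sign does not affect v_p). Step 3 — |x − y|_17 = 17^{-5} = 1/1419857.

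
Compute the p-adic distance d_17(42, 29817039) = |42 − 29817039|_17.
d_17(42, 29817039) = 1/1419857

Step 1 — x − y = 42 − 29817039 = -29816997. Step 2 — v_17(-29816997) = 5 (factor: -29816997 = −(17^5 · 21); the sign does not affect v_p). Step 3 — |x − y|_17 = 17^{-5} = 1/1419857.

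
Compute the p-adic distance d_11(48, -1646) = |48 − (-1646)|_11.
d_11(48, -1646) = 1/121

Step 1 — x − y = 48 − (-1646) = 1694. Step 2 — v_11(1694) = 2 (factor: 1694 = (11^2 · 14); the sign does not affect v_p). Step 3 — |x − y|_11 = 11^{-2} = 1/121.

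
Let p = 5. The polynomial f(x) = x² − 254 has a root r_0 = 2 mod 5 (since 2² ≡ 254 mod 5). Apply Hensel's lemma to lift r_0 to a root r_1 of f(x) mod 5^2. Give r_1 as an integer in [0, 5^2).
r_1 = 2 (mod 25)

Hensel's recurrence: r_{i+1} = r_i − f(r_i)·(f′(r_i))^{-1} mod 5^{i+2}, with f′(x) = 2x. Iterate:
  r_0 = 2 (mod 5)
  r_1 = 2 (mod 25)
Final: r_1 = 2, and one checks f(r_1) ≡ 0 mod 5^2.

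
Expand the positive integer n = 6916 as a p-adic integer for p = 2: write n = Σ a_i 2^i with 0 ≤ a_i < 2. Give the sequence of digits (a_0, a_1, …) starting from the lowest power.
(a_0, a_1, …) = (0, 0, 1, 0, 0, 0, 0, 0, 1, 1, 0, 1, 1)

Repeated division by 2 gives the digits low-to-high: 6916 = 1·2^2 + 1·2^8 + 1·2^9 + 1·2^11 + 1·2^12. Digit sequence: (0, 0, 1, 0, 0, 0, 0, 0, 1, 1, 0, 1, 1).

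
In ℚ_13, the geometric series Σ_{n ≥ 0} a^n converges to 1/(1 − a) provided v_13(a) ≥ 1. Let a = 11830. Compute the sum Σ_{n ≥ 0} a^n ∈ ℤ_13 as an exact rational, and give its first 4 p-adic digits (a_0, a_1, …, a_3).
Σ a^n = 1/(1 − a) = -1/11829;  first 4 digits = (1, 0, 5, 5)

v_13(a) = 2 ≥ 1, so the series converges in ℤ_13 to 1/(1 − a) = 1/(1 − 11830) = -1/11829. Expand this rational in ℤ_13: compute digits iteratively via d_i = x_i mod 13, x_{i+1} = (x_i − d_i)/13. The first 4 digits are (1, 0, 5, 5).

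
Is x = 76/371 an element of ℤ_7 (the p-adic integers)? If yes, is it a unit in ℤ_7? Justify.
x ∉ ℤ_7 (v_7(x) = -1 < 0)

ℤ_7 = {x ∈ ℚ_7 : v_7(x) ≥ 0} and ℤ_7^× = {x ∈ ℤ_7 : v_7(x) = 0}. Here v_7(76/371) = v_7(num) − v_7(den) = -1; compare against these criteria.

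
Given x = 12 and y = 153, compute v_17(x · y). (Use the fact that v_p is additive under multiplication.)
v_17(1836) = 1

v_p(x) = 0 (factor: 12 = 17^0 · 12); v_p(y) = 1 (factor: 153 = 17^1 · 9). Additivity: v_p(xy) = v_p(x) + v_p(y) = 0 + 1 = 1. (Direct check: xy = 1836 = 17^1 · (108).)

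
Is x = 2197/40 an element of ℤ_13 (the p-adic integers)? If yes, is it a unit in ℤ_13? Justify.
x ∈ ℤ_13 but not a unit; v_13(x) = 3 > 0

ℤ_13 = {x ∈ ℚ_13 : v_13(x) ≥ 0} and ℤ_13^× = {x ∈ ℤ_13 : v_13(x) = 0}. Here v_13(2197/40) = v_13(num) − v_13(den) = 3; compare against these criteria.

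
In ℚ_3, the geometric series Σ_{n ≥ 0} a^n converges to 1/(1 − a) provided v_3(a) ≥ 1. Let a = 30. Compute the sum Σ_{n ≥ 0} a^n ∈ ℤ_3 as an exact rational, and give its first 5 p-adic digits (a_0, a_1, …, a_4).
Σ a^n = 1/(1 − a) = -1/29;  first 5 digits = (1, 1, 1, 2, 0)

v_3(a) = 1 ≥ 1, so the series converges in ℤ_3 to 1/(1 − a) = 1/(1 − 30) = -1/29. Expand this rational in ℤ_3: compute digits iteratively via d_i = x_i mod 3, x_{i+1} = (x_i − d_i)/3. The first 5 digits are (1, 1, 1, 2, 0).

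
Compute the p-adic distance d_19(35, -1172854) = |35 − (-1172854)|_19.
d_19(35, -1172854) = 1/130321

Step 1 — x − y = 35 − (-1172854) = 1172889. Step 2 — v_19(1172889) = 4 (factor: 1172889 = (19^4 · 9); the sign does not affect v_p). Step 3 — |x − y|_19 = 19^{-4} = 1/130321.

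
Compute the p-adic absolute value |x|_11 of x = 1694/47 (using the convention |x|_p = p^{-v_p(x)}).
|1694/47|_11 = 1/121

Step 1 — compute v_11(x) by factoring powers of 11 out of the numerator and denominator: v_11(1694/47) = 2. Step 2 — apply |x|_p = p^{-v_p(x)} = 11^{-2} = 1/121.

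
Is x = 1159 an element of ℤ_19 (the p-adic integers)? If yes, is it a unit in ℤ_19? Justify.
x ∈ ℤ_19 but not a unit; v_19(x) = 1 > 0

ℤ_19 = {x ∈ ℚ_19 : v_19(x) ≥ 0} and ℤ_19^× = {x ∈ ℤ_19 : v_19(x) = 0}. Here v_19(1159) = v_19(num) − v_19(den) = 1; compare against these criteria.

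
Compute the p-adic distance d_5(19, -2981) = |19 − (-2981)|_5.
d_5(19, -2981) = 1/125

Step 1 — x − y = 19 − (-2981) = 3000. Step 2 — v_5(3000) = 3 (factor: 3000 = (5^3 · 24); the sign does not affect v_p). Step 3 — |x − y|_5 = 5^{-3} = 1/125.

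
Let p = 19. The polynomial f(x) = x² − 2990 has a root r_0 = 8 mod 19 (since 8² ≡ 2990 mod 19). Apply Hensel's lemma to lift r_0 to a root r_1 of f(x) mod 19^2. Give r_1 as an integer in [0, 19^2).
r_1 = 236 (mod 361)

Hensel's recurrence: r_{i+1} = r_i − f(r_i)·(f′(r_i))^{-1} mod 19^{i+2}, with f′(x) = 2x. Iterate:
  r_0 = 8 (mod 19)
  r_1 = 236 (mod 361)
Final: r_1 = 236, and one checks f(r_1) ≡ 0 mod 19^2.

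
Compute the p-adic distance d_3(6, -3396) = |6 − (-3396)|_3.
d_3(6, -3396) = 1/243

Step 1 — x − y = 6 − (-3396) = 3402. Step 2 — v_3(3402) = 5 (factor: 3402 = (3^5 · 14); the sign does not affect v_p). Step 3 — |x − y|_3 = 3^{-5} = 1/243.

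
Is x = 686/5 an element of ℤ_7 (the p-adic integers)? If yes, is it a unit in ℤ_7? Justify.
x ∈ ℤ_7 but not a unit; v_7(x) = 3 > 0

ℤ_7 = {x ∈ ℚ_7 : v_7(x) ≥ 0} and ℤ_7^× = {x ∈ ℤ_7 : v_7(x) = 0}. Here v_7(686/5) = v_7(num) − v_7(den) = 3; compare against these criteria.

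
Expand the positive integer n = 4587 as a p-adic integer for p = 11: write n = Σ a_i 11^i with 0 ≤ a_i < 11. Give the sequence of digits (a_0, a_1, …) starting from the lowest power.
(a_0, a_1, …) = (0, 10, 4, 3)

Repeated division by 11 gives the digits low-to-high: 4587 = 10·11^1 + 4·11^2 + 3·11^3. Digit sequence: (0, 10, 4, 3).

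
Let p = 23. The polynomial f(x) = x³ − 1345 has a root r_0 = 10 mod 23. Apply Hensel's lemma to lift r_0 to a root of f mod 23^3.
r_2 = 884 (mod 12167)

Hensel: r_{i+1} = r_i − f(r_i)/f′(r_i) mod 23^{i+2}, where f′(x) = 3x². Iterate:
  r_0 = 10 (mod 23)
  r_1 = 355 (mod 529)
  r_2 = 884 (mod 12167)
Final: r = 884 with f(r) ≡ 0 mod 23^3.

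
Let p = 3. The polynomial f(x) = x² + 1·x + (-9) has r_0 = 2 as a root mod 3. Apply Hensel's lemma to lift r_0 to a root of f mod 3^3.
r_2 = 17 (mod 27)

Hensel: r_{i+1} = r_i − f(r_i)·(f′(r_i))^{-1} mod 3^{i+2}, f′(x) = 2x + 1. Iterate:
  r_0 = 2 (mod 3)
  r_1 = 8 (mod 9)
  r_2 = 17 (mod 27)
Final: r = 17 satisfies f(r) ≡ 0 mod 3^3.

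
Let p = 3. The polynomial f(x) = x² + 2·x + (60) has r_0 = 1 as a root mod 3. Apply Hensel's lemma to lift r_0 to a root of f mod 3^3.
r_2 = 19 (mod 27)

Hensel: r_{i+1} = r_i − f(r_i)·(f′(r_i))^{-1} mod 3^{i+2}, f′(x) = 2x + 2. Iterate:
  r_0 = 1 (mod 3)
  r_1 = 1 (mod 9)
  r_2 = 19 (mod 27)
Final: r = 19 satisfies f(r) ≡ 0 mod 3^3.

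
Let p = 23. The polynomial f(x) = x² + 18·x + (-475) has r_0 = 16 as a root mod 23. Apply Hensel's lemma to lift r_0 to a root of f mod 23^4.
r_3 = 44038 (mod 279841)

Hensel: r_{i+1} = r_i − f(r_i)·(f′(r_i))^{-1} mod 23^{i+2}, f′(x) = 2x + 18. Iterate:
  r_0 = 16 (mod 23)
  r_1 = 131 (mod 529)
  r_2 = 7537 (mod 12167)
  r_3 = 44038 (mod 279841)
Final: r = 44038 satisfies f(r) ≡ 0 mod 23^4.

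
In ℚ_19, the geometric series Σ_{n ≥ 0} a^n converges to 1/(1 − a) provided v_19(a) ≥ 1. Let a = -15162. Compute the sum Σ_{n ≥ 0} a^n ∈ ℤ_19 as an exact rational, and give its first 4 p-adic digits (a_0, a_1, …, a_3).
Σ a^n = 1/(1 − a) = 1/15163;  first 4 digits = (1, 0, 15, 16)

v_19(a) = 2 ≥ 1, so the series converges in ℤ_19 to 1/(1 − a) = 1/(1 − (-15162)) = 1/15163. Expand this rational in ℤ_19: compute digits iteratively via d_i = x_i mod 19, x_{i+1} = (x_i − d_i)/19. The first 4 digits are (1, 0, 15, 16).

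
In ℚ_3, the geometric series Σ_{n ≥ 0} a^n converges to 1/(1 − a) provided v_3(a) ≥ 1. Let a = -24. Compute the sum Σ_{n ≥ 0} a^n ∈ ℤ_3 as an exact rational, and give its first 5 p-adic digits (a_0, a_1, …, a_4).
Σ a^n = 1/(1 − a) = 1/25;  first 5 digits = (1, 1, 1, 0, 2)

v_3(a) = 1 ≥ 1, so the series converges in ℤ_3 to 1/(1 − a) = 1/(1 − (-24)) = 1/25. Expand this rational in ℤ_3: compute digits iteratively via d_i = x_i mod 3, x_{i+1} = (x_i − d_i)/3. The first 5 digits are (1, 1, 1, 0, 2).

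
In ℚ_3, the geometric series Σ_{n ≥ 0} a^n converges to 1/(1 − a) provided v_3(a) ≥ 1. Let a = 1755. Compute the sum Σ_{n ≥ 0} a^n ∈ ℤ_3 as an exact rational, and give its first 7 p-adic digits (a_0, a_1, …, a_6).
Σ a^n = 1/(1 − a) = -1/1754;  first 7 digits = (1, 0, 0, 2, 0, 1, 0)

v_3(a) = 3 ≥ 1, so the series converges in ℤ_3 to 1/(1 − a) = 1/(1 − 1755) = -1/1754. Expand this rational in ℤ_3: compute digits iteratively via d_i = x_i mod 3, x_{i+1} = (x_i − d_i)/3. The first 7 digits are (1, 0, 0, 2, 0, 1, 0).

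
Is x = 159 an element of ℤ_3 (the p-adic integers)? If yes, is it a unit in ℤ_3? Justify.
x ∈ ℤ_3 but not a unit; v_3(x) = 1 > 0

ℤ_3 = {x ∈ ℚ_3 : v_3(x) ≥ 0} and ℤ_3^× = {x ∈ ℤ_3 : v_3(x) = 0}. Here v_3(159) = v_3(num) − v_3(den) = 1; compare against these criteria.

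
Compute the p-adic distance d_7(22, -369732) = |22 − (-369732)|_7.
d_7(22, -369732) = 1/16807

Step 1 — x − y = 22 − (-369732) = 369754. Step 2 — v_7(369754) = 5 (factor: 369754 = (7^5 · 22); the sign does not affect v_p). Step 3 — |x − y|_7 = 7^{-5} = 1/16807.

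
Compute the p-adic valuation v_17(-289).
v_17(-289) = 2

v_17(n) is the largest exponent k such that 17^k divides n. Factor out: -289 = -17^2 · 1. (Sign doesn't affect v_p.) So v_17(-289) = 2.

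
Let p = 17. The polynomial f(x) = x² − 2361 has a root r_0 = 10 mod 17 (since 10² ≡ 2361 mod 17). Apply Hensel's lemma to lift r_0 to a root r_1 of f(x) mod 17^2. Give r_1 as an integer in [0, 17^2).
r_1 = 282 (mod 289)

Hensel's recurrence: r_{i+1} = r_i − f(r_i)·(f′(r_i))^{-1} mod 17^{i+2}, with f′(x) = 2x. Iterate:
  r_0 = 10 (mod 17)
  r_1 = 282 (mod 289)
Final: r_1 = 282, and one checks f(r_1) ≡ 0 mod 17^2.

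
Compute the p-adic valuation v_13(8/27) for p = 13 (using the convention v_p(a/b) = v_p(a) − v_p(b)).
v_13(8/27) = 0

Factor powers of 13 from the numerator and denominator of the reduced fraction: 8 = 13^0 · 8 and 27 = 13^0 · 27. Apply v_p(a/b) = v_p(a) − v_p(b): v_13(8/27) = 0 − 0 = 0.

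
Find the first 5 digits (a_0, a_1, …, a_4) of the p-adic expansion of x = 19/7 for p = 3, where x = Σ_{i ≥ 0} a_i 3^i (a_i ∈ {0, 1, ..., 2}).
(a_0, …, a_4) = (1, 1, 2, 1, 2)

v_3(19/7) = 0 (numerator and denominator both coprime to 3), so x ∈ ℤ_3^×. Compute digits iteratively via a_i = x_i mod 3, x_{i+1} = (x_i − a_i)/3, with x_0 = x:
  x_0 = 19/7;  a_0 = 1;  x_1 = (x_0 − 1)/3 = 4/7
  x_1 = 4/7;  a_1 = 1;  x_2 = (x_1 − 1)/3 = -1/7
  x_2 = -1/7;  a_2 = 2;  x_3 = (x_2 − 2)/3 = -5/7
  x_3 = -5/7;  a_3 = 1;  x_4 = (x_3 − 1)/3 = -4/7
  x_4 = -4/7;  a_4 = 2;  x_5 = (x_4 − 2)/3 = -6/7
Digits: (1, 1, 2, 1, 2).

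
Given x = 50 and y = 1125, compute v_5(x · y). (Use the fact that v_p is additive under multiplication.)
v_5(56250) = 5

v_p(x) = 2 (factor: 50 = 5^2 · 2); v_p(y) = 3 (factor: 1125 = 5^3 · 9). Additivity: v_p(xy) = v_p(x) + v_p(y) = 2 + 3 = 5. (Direct check: xy = 56250 = 5^5 · (18).)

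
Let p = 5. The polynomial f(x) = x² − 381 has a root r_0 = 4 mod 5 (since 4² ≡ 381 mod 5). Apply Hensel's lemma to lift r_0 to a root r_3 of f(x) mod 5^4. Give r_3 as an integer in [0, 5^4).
r_3 = 234 (mod 625)

Hensel's recurrence: r_{i+1} = r_i − f(r_i)·(f′(r_i))^{-1} mod 5^{i+2}, with f′(x) = 2x. Iterate:
  r_0 = 4 (mod 5)
  r_1 = 9 (mod 25)
  r_2 = 109 (mod 125)
  r_3 = 234 (mod 625)
Final: r_3 = 234, and one checks f(r_3) ≡ 0 mod 5^4.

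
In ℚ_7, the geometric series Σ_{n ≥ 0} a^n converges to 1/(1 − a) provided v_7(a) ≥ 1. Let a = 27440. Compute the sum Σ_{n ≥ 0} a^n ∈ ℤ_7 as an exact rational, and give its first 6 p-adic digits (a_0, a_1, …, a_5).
Σ a^n = 1/(1 − a) = -1/27439;  first 6 digits = (1, 0, 0, 3, 4, 1)

v_7(a) = 3 ≥ 1, so the series converges in ℤ_7 to 1/(1 − a) = 1/(1 − 27440) = -1/27439. Expand this rational in ℤ_7: compute digits iteratively via d_i = x_i mod 7, x_{i+1} = (x_i − d_i)/7. The first 6 digits are (1, 0, 0, 3, 4, 1).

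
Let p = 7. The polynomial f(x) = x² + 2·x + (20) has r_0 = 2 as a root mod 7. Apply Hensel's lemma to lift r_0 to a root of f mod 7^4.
r_3 = 324 (mod 2401)

Hensel: r_{i+1} = r_i − f(r_i)·(f′(r_i))^{-1} mod 7^{i+2}, f′(x) = 2x + 2. Iterate:
  r_0 = 2 (mod 7)
  r_1 = 30 (mod 49)
  r_2 = 324 (mod 343)
  r_3 = 324 (mod 2401)
Final: r = 324 satisfies f(r) ≡ 0 mod 7^4.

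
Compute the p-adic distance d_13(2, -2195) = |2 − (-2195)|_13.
d_13(2, -2195) = 1/2197

Step 1 — x − y = 2 − (-2195) = 2197. Step 2 — v_13(2197) = 3 (factor: 2197 = (13^3 · 1); the sign does not affect v_p). Step 3 — |x − y|_13 = 13^{-3} = 1/2197.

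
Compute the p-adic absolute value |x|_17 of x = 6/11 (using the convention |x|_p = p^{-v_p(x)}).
|6/11|_17 = 1

Step 1 — compute v_17(x) by factoring powers of 17 out of the numerator and denominator: v_17(6/11) = 0. Step 2 — apply |x|_p = p^{-v_p(x)} = 17^{0} = 1.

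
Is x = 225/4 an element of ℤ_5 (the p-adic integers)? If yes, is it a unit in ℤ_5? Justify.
x ∈ ℤ_5 but not a unit; v_5(x) = 2 > 0

ℤ_5 = {x ∈ ℚ_5 : v_5(x) ≥ 0} and ℤ_5^× = {x ∈ ℤ_5 : v_5(x) = 0}. Here v_5(225/4) = v_5(num) − v_5(den) = 2; compare against these criteria.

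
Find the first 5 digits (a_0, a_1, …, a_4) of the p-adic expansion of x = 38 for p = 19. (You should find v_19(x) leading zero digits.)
(a_0, …, a_4) = (0, 2, 0, 0, 0)

v_19(38) = 1, so a_0 = ... = a_0 = 0. Factor out: x = 19^1 · u with u = 2 a unit in ℤ_19. Expand u iteratively via a_{v+i} = u_i mod 19, u_{i+1} = (u_i − a_{v+i})/19:
  u_0 = 2;  a_1 = 2;  u_1 = (u_0 − 2)/19 = 0
  u_1 = 0;  a_2 = 0;  u_2 = (u_1 − 0)/19 = 0
  u_2 = 0;  a_3 = 0;  u_3 = (u_2 − 0)/19 = 0
  u_3 = 0;  a_4 = 0;  u_4 = (u_3 − 0)/19 = 0
Digits: (0, 2, 0, 0, 0).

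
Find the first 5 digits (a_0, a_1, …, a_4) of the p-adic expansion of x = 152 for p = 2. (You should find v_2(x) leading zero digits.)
(a_0, …, a_4) = (0, 0, 0, 1, 1)

v_2(152) = 3, so a_0 = ... = a_2 = 0. Factor out: x = 2^3 · u with u = 19 a unit in ℤ_2. Expand u iteratively via a_{v+i} = u_i mod 2, u_{i+1} = (u_i − a_{v+i})/2:
  u_0 = 19;  a_3 = 1;  u_1 = (u_0 − 1)/2 = 9
  u_1 = 9;  a_4 = 1;  u_2 = (u_1 − 1)/2 = 4
Digits: (0, 0, 0, 1, 1).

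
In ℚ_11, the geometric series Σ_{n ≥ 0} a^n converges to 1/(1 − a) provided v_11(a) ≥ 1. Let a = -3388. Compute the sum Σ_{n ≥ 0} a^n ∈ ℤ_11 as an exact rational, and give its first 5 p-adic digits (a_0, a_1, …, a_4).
Σ a^n = 1/(1 − a) = 1/3389;  first 5 digits = (1, 0, 5, 8, 2)

v_11(a) = 2 ≥ 1, so the series converges in ℤ_11 to 1/(1 − a) = 1/(1 − (-3388)) = 1/3389. Expand this rational in ℤ_11: compute digits iteratively via d_i = x_i mod 11, x_{i+1} = (x_i − d_i)/11. The first 5 digits are (1, 0, 5, 8, 2).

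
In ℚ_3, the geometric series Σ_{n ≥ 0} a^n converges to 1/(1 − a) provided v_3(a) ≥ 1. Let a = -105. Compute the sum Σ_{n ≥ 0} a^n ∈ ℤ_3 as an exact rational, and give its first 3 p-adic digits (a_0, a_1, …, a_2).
Σ a^n = 1/(1 − a) = 1/106;  first 3 digits = (1, 1, 1)

v_3(a) = 1 ≥ 1, so the series converges in ℤ_3 to 1/(1 − a) = 1/(1 − (-105)) = 1/106. Expand this rational in ℤ_3: compute digits iteratively via d_i = x_i mod 3, x_{i+1} = (x_i − d_i)/3. The first 3 digits are (1, 1, 1).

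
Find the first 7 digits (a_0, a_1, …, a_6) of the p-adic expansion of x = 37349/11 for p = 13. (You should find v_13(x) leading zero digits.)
(a_0, …, a_6) = (0, 0, 0, 11, 4, 2, 1)

v_13(37349/11) = 3, so a_0 = ... = a_2 = 0. Factor out: x = 13^3 · u with u = 17/11 a unit in ℤ_13. Expand u iteratively via a_{v+i} = u_i mod 13, u_{i+1} = (u_i − a_{v+i})/13:
  u_0 = 17/11;  a_3 = 11;  u_1 = (u_0 − 11)/13 = -8/11
  u_1 = -8/11;  a_4 = 4;  u_2 = (u_1 − 4)/13 = -4/11
  u_2 = -4/11;  a_5 = 2;  u_3 = (u_2 − 2)/13 = -2/11
  u_3 = -2/11;  a_6 = 1;  u_4 = (u_3 − 1)/13 = -1/11
Digits: (0, 0, 0, 11, 4, 2, 1).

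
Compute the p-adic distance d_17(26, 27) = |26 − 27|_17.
d_17(26, 27) = 1

Step 1 — x − y = 26 − 27 = -1. Step 2 — v_17(-1) = 0 (factor: -1 = −(17^0 · 1); the sign does not affect v_p). Step 3 — |x − y|_17 = 17^{0} = 1.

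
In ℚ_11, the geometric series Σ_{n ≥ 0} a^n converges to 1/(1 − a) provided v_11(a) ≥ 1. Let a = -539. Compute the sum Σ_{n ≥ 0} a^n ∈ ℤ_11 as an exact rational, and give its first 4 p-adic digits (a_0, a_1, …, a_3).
Σ a^n = 1/(1 − a) = 1/540;  first 4 digits = (1, 6, 9, 4)

v_11(a) = 1 ≥ 1, so the series converges in ℤ_11 to 1/(1 − a) = 1/(1 − (-539)) = 1/540. Expand this rational in ℤ_11: compute digits iteratively via d_i = x_i mod 11, x_{i+1} = (x_i − d_i)/11. The first 4 digits are (1, 6, 9, 4).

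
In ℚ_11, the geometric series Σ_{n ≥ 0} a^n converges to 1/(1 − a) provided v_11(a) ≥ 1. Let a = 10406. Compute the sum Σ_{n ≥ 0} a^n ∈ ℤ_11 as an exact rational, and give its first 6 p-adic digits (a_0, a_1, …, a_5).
Σ a^n = 1/(1 − a) = -1/10405;  first 6 digits = (1, 0, 9, 7, 4, 1)

v_11(a) = 2 ≥ 1, so the series converges in ℤ_11 to 1/(1 − a) = 1/(1 − 10406) = -1/10405. Expand this rational in ℤ_11: compute digits iteratively via d_i = x_i mod 11, x_{i+1} = (x_i − d_i)/11. The first 6 digits are (1, 0, 9, 7, 4, 1).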